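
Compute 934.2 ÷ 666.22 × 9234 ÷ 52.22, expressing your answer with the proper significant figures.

248.0

934.2 ÷ 666.22 × 9234 ÷ 52.22 = 247.956329898…
Multiplication/division keeps the fewest significant figures: 934.2 → 4 s.f., 666.22 → 5 s.f., 9234 → 4 s.f., 52.22 → 4 s.f.; limit is 4.
Rounded to 4 significant figures: 248.0.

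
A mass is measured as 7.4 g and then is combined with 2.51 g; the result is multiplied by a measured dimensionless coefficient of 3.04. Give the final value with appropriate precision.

7.4 g + 2.51 g = 9.91 g; the sum is limited to 1 decimal place (2 s.f.).
Carrying full precision, 9.91 × 3.04 = 30.1264 g; 3.04 has 3 s.f., so the result keeps min(2, 3) = 2 s.f.
Rounded to 2 significant figures: 30. g.

30. g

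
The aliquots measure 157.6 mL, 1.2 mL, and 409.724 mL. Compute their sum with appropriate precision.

568.5 mL

157.6 mL + 1.2 mL + 409.724 mL = 568.524 mL.
Addition/subtraction keeps the fewest decimal places: 157.6 → 1 decimal place, 1.2 → 1 decimal place, 409.724 → 3 decimal places; limit is 1.
Rounded to 1 decimal place: 568.5 mL.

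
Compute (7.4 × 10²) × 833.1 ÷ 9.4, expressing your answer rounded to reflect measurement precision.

(7.4 × 10²) × 833.1 ÷ 9.4 = 65584.4680851…
Multiplication/division keeps the fewest significant figures: 7.4 × 10² → 2 s.f., 833.1 → 4 s.f., 9.4 → 2 s.f.; limit is 2.
Rounded to 2 significant figures: 6.6 × 10⁴.

6.6 × 10⁴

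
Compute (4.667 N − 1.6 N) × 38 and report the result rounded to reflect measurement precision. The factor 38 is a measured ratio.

1.2 × 10^2 N

4.667 N − 1.6 N = 3.067 N; the difference is limited to 1 decimal place (2 s.f.).
Carrying full precision, 3.067 × 38 = 116.546 N; 38 has 2 s.f., so the result keeps min(2, 2) = 2 s.f.
Rounded to 2 significant figures: 1.2 × 10^2 N.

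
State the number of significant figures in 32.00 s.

4

32.00: trailing zeros after a decimal point are significant.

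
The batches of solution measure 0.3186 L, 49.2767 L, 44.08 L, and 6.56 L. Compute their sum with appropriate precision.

100.24 L

0.3186 L + 49.2767 L + 44.08 L + 6.56 L = 100.2353 L.
Addition/subtraction keeps the fewest decimal places: 0.3186 → 4 decimal places, 49.2767 → 4 decimal places, 44.08 → 2 decimal places, 6.56 → 2 decimal places; limit is 2.
Rounded to 2 decimal places: 100.24 L.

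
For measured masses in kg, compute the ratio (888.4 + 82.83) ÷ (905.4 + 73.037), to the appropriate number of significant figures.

888.4 + 82.83 = 971.23, limited to 1 d.p. → 4 s.f.; 905.4 + 73.037 = 978.437, limited to 1 d.p. → 4 s.f.
Carrying full precision, 971.23 ÷ 978.437 = 0.992634170621…; keep min(4, 4) = 4 s.f.
Rounded to 4 significant figures: 0.9926.

0.9926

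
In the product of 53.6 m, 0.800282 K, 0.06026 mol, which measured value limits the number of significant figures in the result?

53.6 m

53.6 m → 3 s.f.; 0.800282 K → 6 s.f.; 0.06026 mol → 4 s.f.
The fewest is 3 significant figures, from 53.6 m.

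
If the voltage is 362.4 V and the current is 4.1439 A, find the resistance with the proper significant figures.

87.45 Ω

resistance = 362.4 V ÷ 4.1439 A = 87.4538478245… Ω.
362.4 has 4 significant figures; 4.1439 has 5.
Division/multiplication keeps the fewest: 4 significant figures.
Rounded: 87.45 Ω.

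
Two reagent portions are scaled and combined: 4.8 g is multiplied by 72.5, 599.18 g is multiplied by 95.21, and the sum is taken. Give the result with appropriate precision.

4.8 × 72.5 = 348 → 3.5 × 10² g (2 s.f., last digit at the 10^1 place).
599.18 × 95.21 = 57047.9278 → 5.705 × 10⁴ g (4 s.f., last digit at the 10^1 place).
Sum: 57395.9278 g; keep the coarser place, 10^1.
Result: 5.740 × 10⁴ g.

5.740 × 10⁴ g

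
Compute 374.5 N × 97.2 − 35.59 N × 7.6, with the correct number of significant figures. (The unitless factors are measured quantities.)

374.5 × 97.2 = 36401.4 → 3.64 × 10⁴ N (3 s.f., last digit at the 10^2 place).
35.59 × 7.6 = 270.484 → 2.7 × 10² N (2 s.f., last digit at the 10^1 place).
Difference: 36130.916 N; keep the coarser place, 10^2.
Result: 3.61 × 10⁴ N.

3.61 × 10⁴ N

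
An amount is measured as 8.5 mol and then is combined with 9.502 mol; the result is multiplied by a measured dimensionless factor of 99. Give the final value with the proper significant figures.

1.8 × 10³ mol

8.5 mol + 9.502 mol = 18.002 mol; the sum is limited to 1 decimal place (3 s.f.).
Carrying full precision, 18.002 × 99 = 1782.198 mol; 99 has 2 s.f., so the result keeps min(3, 2) = 2 s.f.
Rounded to 2 significant figures: 1.8 × 10³ mol.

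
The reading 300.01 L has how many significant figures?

5

300.01: zeros between nonzero digits are significant.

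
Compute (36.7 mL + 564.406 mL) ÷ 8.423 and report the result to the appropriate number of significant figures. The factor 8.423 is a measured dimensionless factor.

36.7 mL + 564.406 mL = 601.106 mL; the sum is limited to 1 decimal place (4 s.f.).
Carrying full precision, 601.106 ÷ 8.423 = 71.364834382… mL; 8.423 has 4 s.f., so the result keeps min(4, 4) = 4 s.f.
Rounded to 4 significant figures: 71.36 mL.

71.36 mL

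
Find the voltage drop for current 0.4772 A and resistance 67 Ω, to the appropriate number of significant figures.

32 V

voltage drop = 0.4772 A × 67 Ω = 31.9724 V.
0.4772 has 4 significant figures; 67 has 2.
Division/multiplication keeps the fewest: 2 significant figures.
Rounded: 32 V.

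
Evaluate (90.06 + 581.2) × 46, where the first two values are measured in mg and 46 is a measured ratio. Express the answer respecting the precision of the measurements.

90.06 mg + 581.2 mg = 671.26 mg; the sum is limited to 1 decimal place (4 s.f.).
Carrying full precision, 671.26 × 46 = 30877.96 mg; 46 has 2 s.f., so the result keeps min(4, 2) = 2 s.f.
Rounded to 2 significant figures: 3.1 × 10⁴ mg.

3.1 × 10⁴ mg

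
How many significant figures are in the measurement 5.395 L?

5.395: every digit is nonzero and significant.

4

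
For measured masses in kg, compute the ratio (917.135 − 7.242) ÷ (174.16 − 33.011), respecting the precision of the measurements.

917.135 − 7.242 = 909.893, limited to 3 d.p. → 6 s.f.; 174.16 − 33.011 = 141.149, limited to 2 d.p. → 5 s.f.
Carrying full precision, 909.893 ÷ 141.149 = 6.446329765…; keep min(6, 5) = 5 s.f.
Rounded to 5 significant figures: 6.4463.

6.4463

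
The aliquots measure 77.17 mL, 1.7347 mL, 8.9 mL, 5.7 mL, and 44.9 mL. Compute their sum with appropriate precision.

77.17 mL + 1.7347 mL + 8.9 mL + 5.7 mL + 44.9 mL = 138.4047 mL.
Addition/subtraction keeps the fewest decimal places: 77.17 → 2 decimal places, 1.7347 → 4 decimal places, 8.9 → 1 decimal place, 5.7 → 1 decimal place, 44.9 → 1 decimal place; limit is 1.
Rounded to 1 decimal place: 138.4 mL.

138.4 mL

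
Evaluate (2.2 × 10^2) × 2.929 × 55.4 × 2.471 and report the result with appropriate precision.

(2.2 × 10^2) × 2.929 × 55.4 × 2.471 = 88211.369092
Multiplication/division keeps the fewest significant figures: 2.2 × 10^2 → 2 s.f., 2.929 → 4 s.f., 55.4 → 3 s.f., 2.471 → 4 s.f.; limit is 2.
Rounded to 2 significant figures: 8.8 × 10^4.

8.8 × 10^4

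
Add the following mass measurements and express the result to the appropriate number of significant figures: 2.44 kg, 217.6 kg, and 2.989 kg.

2.230 × 10^2 kg

2.44 kg + 217.6 kg + 2.989 kg = 223.029 kg.
Addition/subtraction keeps the fewest decimal places: 2.44 → 2 decimal places, 217.6 → 1 decimal place, 2.989 → 3 decimal places; limit is 1.
Rounded to 1 decimal place: 2.230 × 10^2 kg.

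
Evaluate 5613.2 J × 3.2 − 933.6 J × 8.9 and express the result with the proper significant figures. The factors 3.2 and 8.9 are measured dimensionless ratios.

5613.2 × 3.2 = 17962.24 → 1.8 × 10⁴ J (2 s.f., last digit at the 10^3 place).
933.6 × 8.9 = 8309.04 → 8.3 × 10³ J (2 s.f., last digit at the 10^2 place).
Difference: 9653.2 J; keep the coarser place, 10^3.
Result: 1.0 × 10⁴ J.

1.0 × 10⁴ J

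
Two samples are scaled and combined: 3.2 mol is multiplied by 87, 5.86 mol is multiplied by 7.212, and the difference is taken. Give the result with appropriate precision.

2.4 × 10² mol

3.2 × 87 = 278.4 → 2.8 × 10² mol (2 s.f., last digit at the 10^1 place).
5.86 × 7.212 = 42.26232 → 42.3 mol (3 s.f., last digit at the 10^-1 place).
Difference: 236.13768 mol; keep the coarser place, 10^1.
Result: 2.4 × 10² mol.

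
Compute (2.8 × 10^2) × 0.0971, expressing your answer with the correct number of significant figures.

(2.8 × 10^2) × 0.0971 = 27.188
Multiplication/division keeps the fewest significant figures: 2.8 × 10^2 → 2 s.f., 0.0971 → 3 s.f.; limit is 2.
Rounded to 2 significant figures: 27.

27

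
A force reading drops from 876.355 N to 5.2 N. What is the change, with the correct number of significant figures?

871.2 N

876.355 N − 5.2 N = 871.155 N.
Addition/subtraction keeps the fewest decimal places: 876.355 → 3 decimal places, 5.2 → 1 decimal place; limit is 1.
Rounded to 1 decimal place: 871.2 N.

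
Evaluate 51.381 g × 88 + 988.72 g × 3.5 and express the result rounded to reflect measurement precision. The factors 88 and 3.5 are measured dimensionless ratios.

51.381 × 88 = 4521.528 → 4.5 × 10^3 g (2 s.f., last digit at the 10^2 place).
988.72 × 3.5 = 3460.52 → 3.5 × 10^3 g (2 s.f., last digit at the 10^2 place).
Sum: 7982.048 g; keep the coarser place, 10^2.
Result: 8.0 × 10^3 g.

8.0 × 10^3 g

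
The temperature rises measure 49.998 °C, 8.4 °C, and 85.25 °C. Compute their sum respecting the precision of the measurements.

49.998 °C + 8.4 °C + 85.25 °C = 143.648 °C.
Addition/subtraction keeps the fewest decimal places: 49.998 → 3 decimal places, 8.4 → 1 decimal place, 85.25 → 2 decimal places; limit is 1.
Rounded to 1 decimal place: 143.6 °C.

143.6 °C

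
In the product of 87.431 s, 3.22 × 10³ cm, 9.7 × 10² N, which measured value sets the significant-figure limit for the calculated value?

87.431 s → 5 s.f.; 3.22 × 10³ cm → 3 s.f.; 9.7 × 10² N → 2 s.f.
The fewest is 2 significant figures, from 9.7 × 10² N.

9.7 × 10² N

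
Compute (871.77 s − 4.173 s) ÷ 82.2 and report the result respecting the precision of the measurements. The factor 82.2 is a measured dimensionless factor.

10.6 s

871.77 s − 4.173 s = 867.597 s; the difference is limited to 2 decimal places (5 s.f.).
Carrying full precision, 867.597 ÷ 82.2 = 10.5547080292… s; 82.2 has 3 s.f., so the result keeps min(5, 3) = 3 s.f.
Rounded to 3 significant figures: 10.6 s.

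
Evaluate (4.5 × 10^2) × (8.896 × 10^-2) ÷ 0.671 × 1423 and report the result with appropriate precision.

(4.5 × 10^2) × (8.896 × 10^-2) ÷ 0.671 × 1423 = 84896.4769001…
Multiplication/division keeps the fewest significant figures: 4.5 × 10^2 → 2 s.f., 8.896 × 10^-2 → 4 s.f., 0.671 → 3 s.f., 1423 → 4 s.f.; limit is 2.
Rounded to 2 significant figures: 8.5 × 10^4.

8.5 × 10^4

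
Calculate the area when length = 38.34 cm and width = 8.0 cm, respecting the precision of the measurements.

3.1 × 10^2 cm²

area = 38.34 cm × 8.0 cm = 306.72 cm².
38.34 has 4 significant figures; 8.0 has 2.
Division/multiplication keeps the fewest: 2 significant figures.
Rounded: 3.1 × 10^2 cm².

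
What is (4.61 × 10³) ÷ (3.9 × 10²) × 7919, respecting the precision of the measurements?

(4.61 × 10³) ÷ (3.9 × 10²) × 7919 = 93606.6410256…
Multiplication/division keeps the fewest significant figures: 4.61 × 10³ → 3 s.f., 3.9 × 10² → 2 s.f., 7919 → 4 s.f.; limit is 2.
Rounded to 2 significant figures: 9.4 × 10⁴.

9.4 × 10⁴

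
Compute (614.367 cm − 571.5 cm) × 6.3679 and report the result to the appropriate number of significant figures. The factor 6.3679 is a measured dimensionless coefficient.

614.367 cm − 571.5 cm = 42.867 cm; the difference is limited to 1 decimal place (3 s.f.).
Carrying full precision, 42.867 × 6.3679 = 272.9727693 cm; 6.3679 has 5 s.f., so the result keeps min(3, 5) = 3 s.f.
Rounded to 3 significant figures: 2.73 × 10² cm.

2.73 × 10² cm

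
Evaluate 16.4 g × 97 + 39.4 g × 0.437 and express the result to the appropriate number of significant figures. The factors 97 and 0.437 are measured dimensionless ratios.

1.6 × 10³ g

16.4 × 97 = 1590.8 → 1.6 × 10³ g (2 s.f., last digit at the 10^2 place).
39.4 × 0.437 = 17.2178 → 17.2 g (3 s.f., last digit at the 10^-1 place).
Sum: 1608.0178 g; keep the coarser place, 10^2.
Result: 1.6 × 10³ g.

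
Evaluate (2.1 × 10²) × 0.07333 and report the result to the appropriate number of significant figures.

15

(2.1 × 10²) × 0.07333 = 15.3993
Multiplication/division keeps the fewest significant figures: 2.1 × 10² → 2 s.f., 0.07333 → 4 s.f.; limit is 2.
Rounded to 2 significant figures: 15.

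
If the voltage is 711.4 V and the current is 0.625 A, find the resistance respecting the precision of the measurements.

resistance = 711.4 V ÷ 0.625 A = 1138.24 Ω.
711.4 has 4 significant figures; 0.625 has 3.
Division/multiplication keeps the fewest: 3 significant figures.
Rounded: 1.14 × 10^3 Ω.

1.14 × 10^3 Ω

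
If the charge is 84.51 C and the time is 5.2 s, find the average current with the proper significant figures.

average current = 84.51 C ÷ 5.2 s = 16.2519230769… A.
84.51 has 4 significant figures; 5.2 has 2.
Division/multiplication keeps the fewest: 2 significant figures.
Rounded: 16 A.

16 A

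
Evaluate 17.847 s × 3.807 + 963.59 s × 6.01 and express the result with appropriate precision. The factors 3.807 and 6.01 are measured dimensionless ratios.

5.86 × 10^3 s

17.847 × 3.807 = 67.943529 → 67.94 s (4 s.f., last digit at the 10^-2 place).
963.59 × 6.01 = 5791.1759 → 5.79 × 10^3 s (3 s.f., last digit at the 10^1 place).
Sum: 5859.119429 s; keep the coarser place, 10^1.
Result: 5.86 × 10^3 s.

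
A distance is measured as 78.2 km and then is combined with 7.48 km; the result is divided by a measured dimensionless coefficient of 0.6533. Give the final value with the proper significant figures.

78.2 km + 7.48 km = 85.68 km; the sum is limited to 1 decimal place (3 s.f.).
Carrying full precision, 85.68 ÷ 0.6533 = 131.149548446… km; 0.6533 has 4 s.f., so the result keeps min(3, 4) = 3 s.f.
Rounded to 3 significant figures: 131 km.

131 km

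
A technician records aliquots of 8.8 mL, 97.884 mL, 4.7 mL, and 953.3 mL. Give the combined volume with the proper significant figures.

1064.7 mL

8.8 mL + 97.884 mL + 4.7 mL + 953.3 mL = 1064.684 mL.
Addition/subtraction keeps the fewest decimal places: 8.8 → 1 decimal place, 97.884 → 3 decimal places, 4.7 → 1 decimal place, 953.3 → 1 decimal place; limit is 1.
Rounded to 1 decimal place: 1064.7 mL.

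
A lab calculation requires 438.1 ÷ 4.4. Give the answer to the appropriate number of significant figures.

438.1 ÷ 4.4 = 99.5681818182…
Multiplication/division keeps the fewest significant figures: 438.1 → 4 s.f., 4.4 → 2 s.f.; limit is 2.
Rounded to 2 significant figures: 1.0 × 10².

1.0 × 10²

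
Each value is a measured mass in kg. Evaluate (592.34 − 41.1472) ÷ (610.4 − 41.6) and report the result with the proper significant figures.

592.34 − 41.1472 = 551.1928, limited to 2 d.p. → 5 s.f.; 610.4 − 41.6 = 568.8, limited to 1 d.p. → 4 s.f.
Carrying full precision, 551.1928 ÷ 568.8 = 0.969045007032…; keep min(5, 4) = 4 s.f.
Rounded to 4 significant figures: 0.9690.

0.9690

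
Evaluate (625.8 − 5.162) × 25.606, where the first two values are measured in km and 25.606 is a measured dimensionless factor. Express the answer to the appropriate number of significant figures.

1.589 × 10⁴ km

625.8 km − 5.162 km = 620.638 km; the difference is limited to 1 decimal place (4 s.f.).
Carrying full precision, 620.638 × 25.606 = 15892.056628 km; 25.606 has 5 s.f., so the result keeps min(4, 5) = 4 s.f.
Rounded to 4 significant figures: 1.589 × 10⁴ km.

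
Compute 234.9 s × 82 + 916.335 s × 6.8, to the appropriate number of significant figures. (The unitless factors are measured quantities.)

2.5 × 10^4 s

234.9 × 82 = 19261.8 → 1.9 × 10^4 s (2 s.f., last digit at the 10^3 place).
916.335 × 6.8 = 6231.078 → 6.2 × 10^3 s (2 s.f., last digit at the 10^2 place).
Sum: 25492.878 s; keep the coarser place, 10^3.
Result: 2.5 × 10^4 s.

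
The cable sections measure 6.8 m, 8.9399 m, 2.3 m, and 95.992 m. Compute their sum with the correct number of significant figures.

6.8 m + 8.9399 m + 2.3 m + 95.992 m = 114.0319 m.
Addition/subtraction keeps the fewest decimal places: 6.8 → 1 decimal place, 8.9399 → 4 decimal places, 2.3 → 1 decimal place, 95.992 → 3 decimal places; limit is 1.
Rounded to 1 decimal place: 1.140 × 10^2 m.

1.140 × 10^2 m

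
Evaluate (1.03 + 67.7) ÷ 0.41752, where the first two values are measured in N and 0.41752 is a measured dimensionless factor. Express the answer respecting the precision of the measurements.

1.03 N + 67.7 N = 68.73 N; the sum is limited to 1 decimal place (3 s.f.).
Carrying full precision, 68.73 ÷ 0.41752 = 164.614868749… N; 0.41752 has 5 s.f., so the result keeps min(3, 5) = 3 s.f.
Rounded to 3 significant figures: 165 N.

165 N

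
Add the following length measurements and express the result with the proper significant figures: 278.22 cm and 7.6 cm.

2.858 × 10² cm

278.22 cm + 7.6 cm = 285.82 cm.
Addition/subtraction keeps the fewest decimal places: 278.22 → 2 decimal places, 7.6 → 1 decimal place; limit is 1.
Rounded to 1 decimal place: 2.858 × 10² cm.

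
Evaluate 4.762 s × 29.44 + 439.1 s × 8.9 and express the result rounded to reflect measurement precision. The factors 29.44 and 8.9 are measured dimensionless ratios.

4.0 × 10^3 s

4.762 × 29.44 = 140.19328 → 140.2 s (4 s.f., last digit at the 10^-1 place).
439.1 × 8.9 = 3907.99 → 3.9 × 10^3 s (2 s.f., last digit at the 10^2 place).
Sum: 4048.18328 s; keep the coarser place, 10^2.
Result: 4.0 × 10^3 s.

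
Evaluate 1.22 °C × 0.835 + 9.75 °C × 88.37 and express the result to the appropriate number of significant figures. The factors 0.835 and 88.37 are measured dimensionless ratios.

1.22 × 0.835 = 1.0187 → 1.02 °C (3 s.f., last digit at the 10^-2 place).
9.75 × 88.37 = 861.6075 → 862 °C (3 s.f., last digit at the 10^0 place).
Sum: 862.6262 °C; keep the coarser place, 10^0.
Result: 863 °C.

863 °C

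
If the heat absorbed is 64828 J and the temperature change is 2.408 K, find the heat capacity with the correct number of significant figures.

2.692 × 10^4 J/K

heat capacity = 64828 J ÷ 2.408 K = 26921.9269103… J/K.
64828 has 5 significant figures; 2.408 has 4.
Division/multiplication keeps the fewest: 4 significant figures.
Rounded: 2.692 × 10^4 J/K.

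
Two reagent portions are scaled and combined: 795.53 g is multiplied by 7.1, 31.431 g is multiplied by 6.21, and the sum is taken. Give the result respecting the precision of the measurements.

795.53 × 7.1 = 5648.263 → 5.6 × 10^3 g (2 s.f., last digit at the 10^2 place).
31.431 × 6.21 = 195.18651 → 195 g (3 s.f., last digit at the 10^0 place).
Sum: 5843.44951 g; keep the coarser place, 10^2.
Result: 5.8 × 10^3 g.

5.8 × 10^3 g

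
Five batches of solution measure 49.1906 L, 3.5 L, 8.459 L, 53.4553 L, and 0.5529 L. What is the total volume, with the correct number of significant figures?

115.2 L

49.1906 L + 3.5 L + 8.459 L + 53.4553 L + 0.5529 L = 115.1578 L.
Addition/subtraction keeps the fewest decimal places: 49.1906 → 4 decimal places, 3.5 → 1 decimal place, 8.459 → 3 decimal places, 53.4553 → 4 decimal places, 0.5529 → 4 decimal places; limit is 1.
Rounded to 1 decimal place: 115.2 L.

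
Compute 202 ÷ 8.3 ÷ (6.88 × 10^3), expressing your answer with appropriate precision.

0.0035

202 ÷ 8.3 ÷ (6.88 × 10^3) = 0.0035374054357…
Multiplication/division keeps the fewest significant figures: 202 → 3 s.f., 8.3 → 2 s.f., 6.88 × 10^3 → 3 s.f.; limit is 2.
Rounded to 2 significant figures: 0.0035.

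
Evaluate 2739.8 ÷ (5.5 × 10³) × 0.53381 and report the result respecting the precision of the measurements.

2739.8 ÷ (5.5 × 10³) × 0.53381 = 0.265915025091…
Multiplication/division keeps the fewest significant figures: 2739.8 → 5 s.f., 5.5 × 10³ → 2 s.f., 0.53381 → 5 s.f.; limit is 2.
Rounded to 2 significant figures: 0.27.

0.27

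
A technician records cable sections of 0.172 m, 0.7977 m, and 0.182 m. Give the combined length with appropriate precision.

0.172 m + 0.7977 m + 0.182 m = 1.1517 m.
Addition/subtraction keeps the fewest decimal places: 0.172 → 3 decimal places, 0.7977 → 4 decimal places, 0.182 → 3 decimal places; limit is 3.
Rounded to 3 decimal places: 1.152 m.

1.152 m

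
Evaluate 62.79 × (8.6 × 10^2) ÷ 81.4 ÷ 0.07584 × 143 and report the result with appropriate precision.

62.79 × (8.6 × 10^2) ÷ 81.4 ÷ 0.07584 × 143 = 1250841.38727…
Multiplication/division keeps the fewest significant figures: 62.79 → 4 s.f., 8.6 × 10^2 → 2 s.f., 81.4 → 3 s.f., 0.07584 → 4 s.f., 143 → 3 s.f.; limit is 2.
Rounded to 2 significant figures: 1.3 × 10^6.

1.3 × 10^6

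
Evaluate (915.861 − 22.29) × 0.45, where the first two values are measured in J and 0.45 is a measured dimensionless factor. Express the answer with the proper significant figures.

4.0 × 10² J

915.861 J − 22.29 J = 893.571 J; the difference is limited to 2 decimal places (5 s.f.).
Carrying full precision, 893.571 × 0.45 = 402.10695 J; 0.45 has 2 s.f., so the result keeps min(5, 2) = 2 s.f.
Rounded to 2 significant figures: 4.0 × 10² J.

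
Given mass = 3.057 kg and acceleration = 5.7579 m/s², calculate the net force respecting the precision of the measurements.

net force = 3.057 kg × 5.7579 m/s² = 17.6019003 N.
3.057 has 4 significant figures; 5.7579 has 5.
Division/multiplication keeps the fewest: 4 significant figures.
Rounded: 17.60 N.

17.60 N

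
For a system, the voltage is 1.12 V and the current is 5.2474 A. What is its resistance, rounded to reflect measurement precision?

2.13 × 10^-1 Ω

resistance = 1.12 V ÷ 5.2474 A = 0.213439036475… Ω.
1.12 has 3 significant figures; 5.2474 has 5.
Division/multiplication keeps the fewest: 3 significant figures.
Rounded: 2.13 × 10^-1 Ω.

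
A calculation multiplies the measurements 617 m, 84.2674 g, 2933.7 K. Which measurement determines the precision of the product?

617 m

617 m → 3 s.f.; 84.2674 g → 6 s.f.; 2933.7 K → 5 s.f.
The fewest is 3 significant figures, from 617 m.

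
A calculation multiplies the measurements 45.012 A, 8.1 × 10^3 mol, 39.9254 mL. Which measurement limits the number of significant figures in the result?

45.012 A → 5 s.f.; 8.1 × 10^3 mol → 2 s.f.; 39.9254 mL → 6 s.f.
The fewest is 2 significant figures, from 8.1 × 10^3 mol.

8.1 × 10^3 mol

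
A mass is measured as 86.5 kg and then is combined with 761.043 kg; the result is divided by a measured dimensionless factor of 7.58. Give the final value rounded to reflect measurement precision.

112 kg

86.5 kg + 761.043 kg = 847.543 kg; the sum is limited to 1 decimal place (4 s.f.).
Carrying full precision, 847.543 ÷ 7.58 = 111.813060686… kg; 7.58 has 3 s.f., so the result keeps min(4, 3) = 3 s.f.
Rounded to 3 significant figures: 112 kg.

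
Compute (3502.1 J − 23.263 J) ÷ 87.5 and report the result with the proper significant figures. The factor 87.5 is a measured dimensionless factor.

39.8 J

3502.1 J − 23.263 J = 3478.837 J; the difference is limited to 1 decimal place (5 s.f.).
Carrying full precision, 3478.837 ÷ 87.5 = 39.7581371429… J; 87.5 has 3 s.f., so the result keeps min(5, 3) = 3 s.f.
Rounded to 3 significant figures: 39.8 J.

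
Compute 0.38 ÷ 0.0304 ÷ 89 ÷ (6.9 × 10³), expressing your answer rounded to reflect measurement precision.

2.0 × 10⁻⁵

0.38 ÷ 0.0304 ÷ 89 ÷ (6.9 × 10³) = 0.0000203549910438…
Multiplication/division keeps the fewest significant figures: 0.38 → 2 s.f., 0.0304 → 3 s.f., 89 → 2 s.f., 6.9 × 10³ → 2 s.f.; limit is 2.
Rounded to 2 significant figures: 2.0 × 10⁻⁵.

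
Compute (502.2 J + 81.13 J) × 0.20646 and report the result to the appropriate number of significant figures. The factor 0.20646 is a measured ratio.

502.2 J + 81.13 J = 583.33 J; the sum is limited to 1 decimal place (4 s.f.).
Carrying full precision, 583.33 × 0.20646 = 120.4343118 J; 0.20646 has 5 s.f., so the result keeps min(4, 5) = 4 s.f.
Rounded to 4 significant figures: 120.4 J.

120.4 J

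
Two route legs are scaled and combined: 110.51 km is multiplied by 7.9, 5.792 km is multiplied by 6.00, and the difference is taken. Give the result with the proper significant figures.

8.4 × 10^2 km

110.51 × 7.9 = 873.029 → 8.7 × 10^2 km (2 s.f., last digit at the 10^1 place).
5.792 × 6.00 = 34.752 → 34.8 km (3 s.f., last digit at the 10^-1 place).
Difference: 838.277 km; keep the coarser place, 10^1.
Result: 8.4 × 10^2 km.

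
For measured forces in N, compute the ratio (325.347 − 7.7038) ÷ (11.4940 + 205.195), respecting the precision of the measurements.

325.347 − 7.7038 = 317.6432, limited to 3 d.p. → 6 s.f.; 11.4940 + 205.195 = 216.6890, limited to 3 d.p. → 6 s.f.
Carrying full precision, 317.6432 ÷ 216.6890 = 1.46589443857…; keep min(6, 6) = 6 s.f.
Rounded to 6 significant figures: 1.46589.

1.46589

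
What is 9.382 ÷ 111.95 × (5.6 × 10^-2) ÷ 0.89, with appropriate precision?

9.382 ÷ 111.95 × (5.6 × 10^-2) ÷ 0.89 = 0.00527314059748…
Multiplication/division keeps the fewest significant figures: 9.382 → 4 s.f., 111.95 → 5 s.f., 5.6 × 10^-2 → 2 s.f., 0.89 → 2 s.f.; limit is 2.
Rounded to 2 significant figures: 0.0053.

0.0053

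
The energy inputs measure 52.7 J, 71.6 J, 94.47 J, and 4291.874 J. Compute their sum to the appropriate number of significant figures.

52.7 J + 71.6 J + 94.47 J + 4291.874 J = 4510.644 J.
Addition/subtraction keeps the fewest decimal places: 52.7 → 1 decimal place, 71.6 → 1 decimal place, 94.47 → 2 decimal places, 4291.874 → 3 decimal places; limit is 1.
Rounded to 1 decimal place: 4510.6 J.

4510.6 J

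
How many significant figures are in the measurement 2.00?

3

2.00: trailing zeros after a decimal point are significant.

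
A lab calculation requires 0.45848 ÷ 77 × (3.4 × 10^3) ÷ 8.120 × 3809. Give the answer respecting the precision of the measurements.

0.45848 ÷ 77 × (3.4 × 10^3) ÷ 8.120 × 3809 = 9496.49908515…
Multiplication/division keeps the fewest significant figures: 0.45848 → 5 s.f., 77 → 2 s.f., 3.4 × 10^3 → 2 s.f., 8.120 → 4 s.f., 3809 → 4 s.f.; limit is 2.
Rounded to 2 significant figures: 9.5 × 10^3.

9.5 × 10^3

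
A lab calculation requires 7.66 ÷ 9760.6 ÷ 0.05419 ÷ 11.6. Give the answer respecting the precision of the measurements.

7.66 ÷ 9760.6 ÷ 0.05419 ÷ 11.6 = 0.00124846138494…
Multiplication/division keeps the fewest significant figures: 7.66 → 3 s.f., 9760.6 → 5 s.f., 0.05419 → 4 s.f., 11.6 → 3 s.f.; limit is 3.
Rounded to 3 significant figures: 0.00125.

0.00125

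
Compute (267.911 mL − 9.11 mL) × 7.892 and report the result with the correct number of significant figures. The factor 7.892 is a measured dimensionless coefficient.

2042 mL

267.911 mL − 9.11 mL = 258.801 mL; the difference is limited to 2 decimal places (5 s.f.).
Carrying full precision, 258.801 × 7.892 = 2042.457492 mL; 7.892 has 4 s.f., so the result keeps min(5, 4) = 4 s.f.
Rounded to 4 significant figures: 2042 mL.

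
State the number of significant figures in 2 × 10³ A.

1

2 × 10³: in scientific notation every digit of the coefficient is significant.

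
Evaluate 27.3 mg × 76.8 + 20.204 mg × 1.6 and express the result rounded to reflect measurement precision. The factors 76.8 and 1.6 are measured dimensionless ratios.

27.3 × 76.8 = 2096.64 → 2.10 × 10³ mg (3 s.f., last digit at the 10^1 place).
20.204 × 1.6 = 32.3264 → 32 mg (2 s.f., last digit at the 10^0 place).
Sum: 2128.9664 mg; keep the coarser place, 10^1.
Result: 2.13 × 10³ mg.

2.13 × 10³ mg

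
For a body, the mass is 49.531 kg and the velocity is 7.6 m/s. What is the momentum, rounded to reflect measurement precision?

3.8 × 10² kg·m/s

momentum = 49.531 kg × 7.6 m/s = 376.4356 kg·m/s.
49.531 has 5 significant figures; 7.6 has 2.
Division/multiplication keeps the fewest: 2 significant figures.
Rounded: 3.8 × 10² kg·m/s.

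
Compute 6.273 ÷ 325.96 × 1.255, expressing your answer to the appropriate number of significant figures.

0.02415

6.273 ÷ 325.96 × 1.255 = 0.0241520892134…
Multiplication/division keeps the fewest significant figures: 6.273 → 4 s.f., 325.96 → 5 s.f., 1.255 → 4 s.f.; limit is 4.
Rounded to 4 significant figures: 0.02415.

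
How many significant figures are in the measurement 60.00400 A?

60.00400: trailing zeros after a decimal point are significant; zeros between nonzero digits are significant.

7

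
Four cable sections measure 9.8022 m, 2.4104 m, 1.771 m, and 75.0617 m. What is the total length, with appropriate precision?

89.045 m

9.8022 m + 2.4104 m + 1.771 m + 75.0617 m = 89.0453 m.
Addition/subtraction keeps the fewest decimal places: 9.8022 → 4 decimal places, 2.4104 → 4 decimal places, 1.771 → 3 decimal places, 75.0617 → 4 decimal places; limit is 3.
Rounded to 3 decimal places: 89.045 m.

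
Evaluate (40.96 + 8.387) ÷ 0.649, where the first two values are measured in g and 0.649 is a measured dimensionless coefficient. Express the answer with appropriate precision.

76.0 g

40.96 g + 8.387 g = 49.347 g; the sum is limited to 2 decimal places (4 s.f.).
Carrying full precision, 49.347 ÷ 0.649 = 76.0354391371… g; 0.649 has 3 s.f., so the result keeps min(4, 3) = 3 s.f.
Rounded to 3 significant figures: 76.0 g.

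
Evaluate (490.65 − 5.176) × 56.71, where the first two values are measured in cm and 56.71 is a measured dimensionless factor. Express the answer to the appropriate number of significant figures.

490.65 cm − 5.176 cm = 485.474 cm; the difference is limited to 2 decimal places (5 s.f.).
Carrying full precision, 485.474 × 56.71 = 27531.23054 cm; 56.71 has 4 s.f., so the result keeps min(5, 4) = 4 s.f.
Rounded to 4 significant figures: 2.753 × 10^4 cm.

2.753 × 10^4 cm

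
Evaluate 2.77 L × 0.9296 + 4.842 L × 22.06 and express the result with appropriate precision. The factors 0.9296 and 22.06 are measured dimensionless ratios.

2.77 × 0.9296 = 2.574992 → 2.57 L (3 s.f., last digit at the 10^-2 place).
4.842 × 22.06 = 106.81452 → 106.8 L (4 s.f., last digit at the 10^-1 place).
Sum: 109.389512 L; keep the coarser place, 10^-1.
Result: 109.4 L.

109.4 L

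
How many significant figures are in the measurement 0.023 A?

0.023: leading zeros are not significant.

2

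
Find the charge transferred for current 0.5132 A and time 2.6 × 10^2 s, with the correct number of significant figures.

1.3 × 10^2 C

charge transferred = 0.5132 A × 2.6 × 10^2 s = 133.432 C.
0.5132 has 4 significant figures; 2.6 × 10^2 has 2.
Division/multiplication keeps the fewest: 2 significant figures.
Rounded: 1.3 × 10^2 C.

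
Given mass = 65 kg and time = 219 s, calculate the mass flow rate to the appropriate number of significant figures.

mass flow rate = 65 kg ÷ 219 s = 0.296803652968… kg/s.
65 has 2 significant figures; 219 has 3.
Division/multiplication keeps the fewest: 2 significant figures.
Rounded: 0.30 kg/s.

0.30 kg/s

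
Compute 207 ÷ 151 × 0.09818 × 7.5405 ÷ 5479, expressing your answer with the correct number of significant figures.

207 ÷ 151 × 0.09818 × 7.5405 ÷ 5479 = 0.000185231681749…
Multiplication/division keeps the fewest significant figures: 207 → 3 s.f., 151 → 3 s.f., 0.09818 → 4 s.f., 7.5405 → 5 s.f., 5479 → 4 s.f.; limit is 3.
Rounded to 3 significant figures: 1.85 × 10⁻⁴.

1.85 × 10⁻⁴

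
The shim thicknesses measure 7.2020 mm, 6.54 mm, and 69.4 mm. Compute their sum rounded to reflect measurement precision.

7.2020 mm + 6.54 mm + 69.4 mm = 83.1420 mm.
Addition/subtraction keeps the fewest decimal places: 7.2020 → 4 decimal places, 6.54 → 2 decimal places, 69.4 → 1 decimal place; limit is 1.
Rounded to 1 decimal place: 83.1 mm.

83.1 mm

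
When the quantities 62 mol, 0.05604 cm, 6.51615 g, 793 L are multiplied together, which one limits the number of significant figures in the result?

62 mol

62 mol → 2 s.f.; 0.05604 cm → 4 s.f.; 6.51615 g → 6 s.f.; 793 L → 3 s.f.
The fewest is 2 significant figures, from 62 mol.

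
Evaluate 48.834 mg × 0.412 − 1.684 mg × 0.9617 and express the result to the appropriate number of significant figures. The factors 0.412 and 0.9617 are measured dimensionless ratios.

48.834 × 0.412 = 20.119608 → 20.1 mg (3 s.f., last digit at the 10^-1 place).
1.684 × 0.9617 = 1.6195028 → 1.620 mg (4 s.f., last digit at the 10^-3 place).
Difference: 18.5001052 mg; keep the coarser place, 10^-1.
Result: 18.5 mg.

18.5 mg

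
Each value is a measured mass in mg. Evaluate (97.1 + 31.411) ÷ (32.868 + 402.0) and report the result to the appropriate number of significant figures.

97.1 + 31.411 = 128.511, limited to 1 d.p. → 4 s.f.; 32.868 + 402.0 = 434.868, limited to 1 d.p. → 4 s.f.
Carrying full precision, 128.511 ÷ 434.868 = 0.29551726041…; keep min(4, 4) = 4 s.f.
Rounded to 4 significant figures: 0.2955.

0.2955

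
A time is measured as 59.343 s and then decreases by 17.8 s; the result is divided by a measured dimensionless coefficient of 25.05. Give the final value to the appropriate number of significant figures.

1.66 s

59.343 s − 17.8 s = 41.543 s; the difference is limited to 1 decimal place (3 s.f.).
Carrying full precision, 41.543 ÷ 25.05 = 1.65840319361… s; 25.05 has 4 s.f., so the result keeps min(3, 4) = 3 s.f.
Rounded to 3 significant figures: 1.66 s.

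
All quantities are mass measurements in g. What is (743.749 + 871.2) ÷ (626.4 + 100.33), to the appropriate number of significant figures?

2.222

743.749 + 871.2 = 1614.949, limited to 1 d.p. → 5 s.f.; 626.4 + 100.33 = 726.73, limited to 1 d.p. → 4 s.f.
Carrying full precision, 1614.949 ÷ 726.73 = 2.2222132016…; keep min(5, 4) = 4 s.f.
Rounded to 4 significant figures: 2.222.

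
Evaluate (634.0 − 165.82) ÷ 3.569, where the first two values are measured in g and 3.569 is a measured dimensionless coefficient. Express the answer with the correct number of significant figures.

131.2 g

634.0 g − 165.82 g = 468.18 g; the difference is limited to 1 decimal place (4 s.f.).
Carrying full precision, 468.18 ÷ 3.569 = 131.179602129… g; 3.569 has 4 s.f., so the result keeps min(4, 4) = 4 s.f.
Rounded to 4 significant figures: 131.2 g.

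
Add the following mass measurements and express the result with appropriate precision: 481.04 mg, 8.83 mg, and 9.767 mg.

481.04 mg + 8.83 mg + 9.767 mg = 499.637 mg.
Addition/subtraction keeps the fewest decimal places: 481.04 → 2 decimal places, 8.83 → 2 decimal places, 9.767 → 3 decimal places; limit is 2.
Rounded to 2 decimal places: 499.64 mg.

499.64 mg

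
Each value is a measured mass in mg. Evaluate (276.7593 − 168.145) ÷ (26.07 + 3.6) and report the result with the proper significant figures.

3.66

276.7593 − 168.145 = 108.6143, limited to 3 d.p. → 6 s.f.; 26.07 + 3.6 = 29.67, limited to 1 d.p. → 3 s.f.
Carrying full precision, 108.6143 ÷ 29.67 = 3.66074486013…; keep min(6, 3) = 3 s.f.
Rounded to 3 significant figures: 3.66.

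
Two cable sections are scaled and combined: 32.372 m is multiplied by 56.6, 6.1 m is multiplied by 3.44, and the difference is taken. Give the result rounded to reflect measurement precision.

1.81 × 10^3 m

32.372 × 56.6 = 1832.2552 → 1.83 × 10^3 m (3 s.f., last digit at the 10^1 place).
6.1 × 3.44 = 20.984 → 21 m (2 s.f., last digit at the 10^0 place).
Difference: 1811.2712 m; keep the coarser place, 10^1.
Result: 1.81 × 10^3 m.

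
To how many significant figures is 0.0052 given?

0.0052: leading zeros are not significant.

2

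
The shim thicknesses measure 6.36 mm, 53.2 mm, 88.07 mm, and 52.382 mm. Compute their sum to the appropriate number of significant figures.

200.0 mm

6.36 mm + 53.2 mm + 88.07 mm + 52.382 mm = 200.012 mm.
Addition/subtraction keeps the fewest decimal places: 6.36 → 2 decimal places, 53.2 → 1 decimal place, 88.07 → 2 decimal places, 52.382 → 3 decimal places; limit is 1.
Rounded to 1 decimal place: 200.0 mm.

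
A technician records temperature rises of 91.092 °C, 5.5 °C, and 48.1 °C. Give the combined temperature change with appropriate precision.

144.7 °C

91.092 °C + 5.5 °C + 48.1 °C = 144.692 °C.
Addition/subtraction keeps the fewest decimal places: 91.092 → 3 decimal places, 5.5 → 1 decimal place, 48.1 → 1 decimal place; limit is 1.
Rounded to 1 decimal place: 144.7 °C.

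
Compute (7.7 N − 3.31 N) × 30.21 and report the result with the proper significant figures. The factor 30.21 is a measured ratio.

7.7 N − 3.31 N = 4.39 N; the difference is limited to 1 decimal place (2 s.f.).
Carrying full precision, 4.39 × 30.21 = 132.6219 N; 30.21 has 4 s.f., so the result keeps min(2, 4) = 2 s.f.
Rounded to 2 significant figures: 1.3 × 10^2 N.

1.3 × 10^2 N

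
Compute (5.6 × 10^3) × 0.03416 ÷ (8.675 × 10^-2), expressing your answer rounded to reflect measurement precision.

2.2 × 10^3

(5.6 × 10^3) × 0.03416 ÷ (8.675 × 10^-2) = 2205.14121037…
Multiplication/division keeps the fewest significant figures: 5.6 × 10^3 → 2 s.f., 0.03416 → 4 s.f., 8.675 × 10^-2 → 4 s.f.; limit is 2.
Rounded to 2 significant figures: 2.2 × 10^3.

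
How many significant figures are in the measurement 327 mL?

3

327: every digit is nonzero and significant.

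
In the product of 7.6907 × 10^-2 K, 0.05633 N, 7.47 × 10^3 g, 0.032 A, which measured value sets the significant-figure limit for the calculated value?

7.6907 × 10^-2 K → 5 s.f.; 0.05633 N → 4 s.f.; 7.47 × 10^3 g → 3 s.f.; 0.032 A → 2 s.f.
The fewest is 2 significant figures, from 0.032 A.

0.032 A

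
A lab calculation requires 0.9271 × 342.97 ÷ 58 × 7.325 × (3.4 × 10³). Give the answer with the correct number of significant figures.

0.9271 × 342.97 ÷ 58 × 7.325 × (3.4 × 10³) = 136534.142478…
Multiplication/division keeps the fewest significant figures: 0.9271 → 4 s.f., 342.97 → 5 s.f., 58 → 2 s.f., 7.325 → 4 s.f., 3.4 × 10³ → 2 s.f.; limit is 2.
Rounded to 2 significant figures: 1.4 × 10⁵.

1.4 × 10⁵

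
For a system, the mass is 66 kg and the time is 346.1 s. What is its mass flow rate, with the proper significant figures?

0.19 kg/s

mass flow rate = 66 kg ÷ 346.1 s = 0.19069633054… kg/s.
66 has 2 significant figures; 346.1 has 4.
Division/multiplication keeps the fewest: 2 significant figures.
Rounded: 0.19 kg/s.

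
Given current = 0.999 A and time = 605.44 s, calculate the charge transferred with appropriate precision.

605 C

charge transferred = 0.999 A × 605.44 s = 604.83456 C.
0.999 has 3 significant figures; 605.44 has 5.
Division/multiplication keeps the fewest: 3 significant figures.
Rounded: 605 C.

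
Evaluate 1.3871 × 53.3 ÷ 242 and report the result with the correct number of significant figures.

1.3871 × 53.3 ÷ 242 = 0.305505909091…
Multiplication/division keeps the fewest significant figures: 1.3871 → 5 s.f., 53.3 → 3 s.f., 242 → 3 s.f.; limit is 3.
Rounded to 3 significant figures: 0.306.

0.306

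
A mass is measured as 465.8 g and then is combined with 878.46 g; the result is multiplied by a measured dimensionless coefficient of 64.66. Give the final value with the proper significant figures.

465.8 g + 878.46 g = 1344.26 g; the sum is limited to 1 decimal place (5 s.f.).
Carrying full precision, 1344.26 × 64.66 = 86919.8516 g; 64.66 has 4 s.f., so the result keeps min(5, 4) = 4 s.f.
Rounded to 4 significant figures: 8.692 × 10⁴ g.

8.692 × 10⁴ g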